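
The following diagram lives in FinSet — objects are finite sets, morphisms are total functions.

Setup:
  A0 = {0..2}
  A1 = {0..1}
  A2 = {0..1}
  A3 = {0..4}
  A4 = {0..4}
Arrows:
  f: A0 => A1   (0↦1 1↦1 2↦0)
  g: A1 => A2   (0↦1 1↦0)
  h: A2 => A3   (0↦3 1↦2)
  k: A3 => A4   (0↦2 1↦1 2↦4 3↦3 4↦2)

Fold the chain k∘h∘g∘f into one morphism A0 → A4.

Answer: (0↦3 1↦3 2↦4)

Derivation:
  0 f=>1 g=>0 h=>3 k=>3
  1 f=>1 g=>0 h=>3 k=>3
  2 f=>0 g=>1 h=>2 k=>4
composite: (0↦3 1↦3 2↦4)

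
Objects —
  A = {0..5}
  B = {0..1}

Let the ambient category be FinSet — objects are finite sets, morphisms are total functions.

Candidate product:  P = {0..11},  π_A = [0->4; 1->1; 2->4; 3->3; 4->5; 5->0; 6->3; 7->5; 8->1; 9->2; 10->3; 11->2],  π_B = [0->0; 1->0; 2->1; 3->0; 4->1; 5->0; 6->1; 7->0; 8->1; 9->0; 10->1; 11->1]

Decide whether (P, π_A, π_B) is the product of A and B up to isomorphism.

|A|·|B| = 6·2 = 12;  |P| = 12
Check the pairing map k ↦ (π_A(k), π_B(k)):
  0 -> (4,0)
  1 -> (1,0)
  2 -> (4,1)
  3 -> (3,0)
  4 -> (5,1)
  5 -> (0,0)
  6 -> (3,1)
  7 -> (5,0)
  8 -> (1,1)
  9 -> (2,0)
  10 -> (3,1)  ✗ repeats pair of k=6
  11 -> (2,1)
distinct pairs in image: 11 / 12 needed
  → (3,1) hit at k=6 and k=10

Answer: NOT A VALID PRODUCT — duplicate pair at indices 10,6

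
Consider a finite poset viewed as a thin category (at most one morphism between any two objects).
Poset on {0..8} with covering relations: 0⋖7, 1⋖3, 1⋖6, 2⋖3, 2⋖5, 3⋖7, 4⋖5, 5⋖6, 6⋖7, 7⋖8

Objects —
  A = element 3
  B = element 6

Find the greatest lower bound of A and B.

{x : x⊑A ∧ x⊑B} = {1,2}  (A=3, B=6)
  maximal lower bounds 1 and 2 are incomparable: neither 1⊑2 nor 2⊑1
→ no greatest lower bound exists

Answer: NO MEET EXISTS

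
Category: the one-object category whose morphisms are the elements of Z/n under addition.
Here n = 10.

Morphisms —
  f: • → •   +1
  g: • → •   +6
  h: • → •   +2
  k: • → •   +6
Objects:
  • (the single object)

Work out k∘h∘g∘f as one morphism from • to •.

Answer: +5

Trace:
  0 +1≡1 +6≡7 +2≡9 +6≡5  (mod 10)
⟦path⟧: +5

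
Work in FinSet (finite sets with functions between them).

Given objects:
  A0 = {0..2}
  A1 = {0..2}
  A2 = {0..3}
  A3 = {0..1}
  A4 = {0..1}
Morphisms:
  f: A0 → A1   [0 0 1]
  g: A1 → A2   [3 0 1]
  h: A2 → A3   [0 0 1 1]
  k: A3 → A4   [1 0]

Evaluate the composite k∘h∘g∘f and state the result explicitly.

  0 f→0 g→3 h→1 k→0
  1 f→0 g→3 h→1 k→0
  2 f→1 g→0 h→0 k→1
composite: [0 0 1]

Answer: [0 0 1]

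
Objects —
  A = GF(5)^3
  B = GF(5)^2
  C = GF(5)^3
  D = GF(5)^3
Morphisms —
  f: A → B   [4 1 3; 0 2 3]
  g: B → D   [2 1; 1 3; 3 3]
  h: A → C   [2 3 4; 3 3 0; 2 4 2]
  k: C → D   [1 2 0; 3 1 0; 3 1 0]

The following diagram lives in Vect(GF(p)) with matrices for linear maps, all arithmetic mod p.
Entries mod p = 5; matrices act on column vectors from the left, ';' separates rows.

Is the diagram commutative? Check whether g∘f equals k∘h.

Along f;g (path 1):
  e0=⟨1,0,0⟩ f→⟨4,0⟩ g→⟨3,4,2⟩
  e1=⟨0,1,0⟩ f→⟨1,2⟩ g→⟨4,2,4⟩
  e2=⟨0,0,1⟩ f→⟨3,3⟩ g→⟨4,2,3⟩
  ⟦path⟧₁ = [3 4 4; 4 2 2; 2 4 3]
Along h;k (path 2):
  e0=⟨1,0,0⟩ h→⟨2,3,2⟩ k→⟨3,4,4⟩
  e1=⟨0,1,0⟩ h→⟨3,3,4⟩ k→⟨4,2,2⟩
  e2=⟨0,0,1⟩ h→⟨4,0,2⟩ k→⟨4,2,2⟩
  ⟦path⟧₂ = [3 4 4; 4 2 2; 4 2 2]
Equal? differ; not commutative

Answer: DOES NOT COMMUTE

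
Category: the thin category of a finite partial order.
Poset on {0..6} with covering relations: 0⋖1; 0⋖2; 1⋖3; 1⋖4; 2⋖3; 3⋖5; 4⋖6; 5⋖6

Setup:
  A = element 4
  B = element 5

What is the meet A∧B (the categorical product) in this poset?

Lower bounds of A=4 and B=5: {0,1}
  0 <= 1
  1 <= 1
glb = 1

Answer: A∧B = 1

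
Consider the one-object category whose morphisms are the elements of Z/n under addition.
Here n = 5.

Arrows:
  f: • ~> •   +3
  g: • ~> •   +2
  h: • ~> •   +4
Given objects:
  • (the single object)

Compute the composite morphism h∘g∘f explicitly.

Answer: +4

Work:
  0 +3≡3 +2≡0 +4≡4  (mod 5)
composite: +4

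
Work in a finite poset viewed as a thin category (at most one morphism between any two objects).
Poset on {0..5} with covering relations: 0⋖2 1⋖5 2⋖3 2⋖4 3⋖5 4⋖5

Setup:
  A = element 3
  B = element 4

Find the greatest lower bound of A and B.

Answer: A∧B = 2

Trace:
{x : x⊑A ∧ x⊑B} = {0,2}  (A=3, B=4)
  0 ⊑ 2
  2 ⊑ 2
glb = 2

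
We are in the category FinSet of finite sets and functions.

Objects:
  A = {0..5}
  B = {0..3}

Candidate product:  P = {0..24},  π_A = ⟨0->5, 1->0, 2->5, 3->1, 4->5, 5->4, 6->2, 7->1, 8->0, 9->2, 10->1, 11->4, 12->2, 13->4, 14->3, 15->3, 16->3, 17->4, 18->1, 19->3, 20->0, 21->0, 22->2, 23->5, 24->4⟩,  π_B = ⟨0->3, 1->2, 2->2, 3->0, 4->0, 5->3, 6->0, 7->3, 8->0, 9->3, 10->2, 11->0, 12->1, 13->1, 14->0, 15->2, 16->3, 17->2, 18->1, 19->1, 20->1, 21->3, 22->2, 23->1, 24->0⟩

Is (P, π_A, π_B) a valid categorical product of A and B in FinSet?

|A|·|B| = 6·4 = 24;  |P| = 25
  → cardinalities differ; no bijection possible.

Answer: NOT A VALID PRODUCT — |P|=25 ≠ |A|·|B|=24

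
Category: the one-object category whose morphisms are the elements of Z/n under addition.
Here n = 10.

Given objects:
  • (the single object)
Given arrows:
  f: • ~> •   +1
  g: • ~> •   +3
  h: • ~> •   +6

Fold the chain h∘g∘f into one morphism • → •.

Answer: +0

Work:
  0 +1≡1 +3≡4 +6≡0  (mod 10)
⟦path⟧: +0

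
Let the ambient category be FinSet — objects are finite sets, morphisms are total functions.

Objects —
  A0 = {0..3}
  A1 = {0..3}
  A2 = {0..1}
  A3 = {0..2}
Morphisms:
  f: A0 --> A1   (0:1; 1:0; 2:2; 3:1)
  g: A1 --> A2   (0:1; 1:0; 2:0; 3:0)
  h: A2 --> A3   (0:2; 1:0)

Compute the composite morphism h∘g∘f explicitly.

Answer: (0:2; 1:0; 2:2; 3:2)

Derivation:
  0 f-->1 g-->0 h-->2
  1 f-->0 g-->1 h-->0
  2 f-->2 g-->0 h-->2
  3 f-->1 g-->0 h-->2
result: (0:2; 1:0; 2:2; 3:2)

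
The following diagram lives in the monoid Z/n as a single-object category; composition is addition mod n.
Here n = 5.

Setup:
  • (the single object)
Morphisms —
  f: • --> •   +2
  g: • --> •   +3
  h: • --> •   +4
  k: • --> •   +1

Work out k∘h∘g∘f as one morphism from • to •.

  0 +2≡2 +3≡0 +4≡4 +1≡0  (mod 5)
composite: +0

Answer: +0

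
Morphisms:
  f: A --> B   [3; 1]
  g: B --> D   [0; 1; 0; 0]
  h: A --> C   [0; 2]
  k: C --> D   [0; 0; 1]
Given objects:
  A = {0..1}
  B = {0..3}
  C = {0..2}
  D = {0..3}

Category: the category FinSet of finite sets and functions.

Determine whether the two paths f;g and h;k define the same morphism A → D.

Path 1 = f;g:
  0 f-->3 g-->0
  1 f-->1 g-->1
  ⟦path⟧₁ = [0; 1]
Path 2 = h;k:
  0 h-->0 k-->0
  1 h-->2 k-->1
  ⟦path⟧₂ = [0; 1]
Equal? same morphism ✓

Answer: COMMUTES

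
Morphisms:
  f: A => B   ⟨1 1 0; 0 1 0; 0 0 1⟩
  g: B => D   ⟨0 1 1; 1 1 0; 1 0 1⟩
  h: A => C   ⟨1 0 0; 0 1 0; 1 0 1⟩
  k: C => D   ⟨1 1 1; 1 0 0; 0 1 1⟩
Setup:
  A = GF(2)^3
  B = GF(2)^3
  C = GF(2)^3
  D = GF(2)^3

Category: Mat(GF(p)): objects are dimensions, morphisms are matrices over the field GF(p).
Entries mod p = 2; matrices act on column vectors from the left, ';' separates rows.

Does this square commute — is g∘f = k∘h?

Along f;g (path 1):
  e0=[1,0,0] f=>[1,0,0] g=>[0,1,1]
  e1=[0,1,0] f=>[1,1,0] g=>[1,0,1]
  e2=[0,0,1] f=>[0,0,1] g=>[1,0,1]
  result₁ = ⟨0 1 1; 1 0 0; 1 1 1⟩
Along h;k (path 2):
  e0=[1,0,0] h=>[1,0,1] k=>[0,1,1]
  e1=[0,1,0] h=>[0,1,0] k=>[1,0,1]
  e2=[0,0,1] h=>[0,0,1] k=>[1,0,1]
  result₂ = ⟨0 1 1; 1 0 0; 1 1 1⟩
Equal? equal; square commutes

Answer: COMMUTES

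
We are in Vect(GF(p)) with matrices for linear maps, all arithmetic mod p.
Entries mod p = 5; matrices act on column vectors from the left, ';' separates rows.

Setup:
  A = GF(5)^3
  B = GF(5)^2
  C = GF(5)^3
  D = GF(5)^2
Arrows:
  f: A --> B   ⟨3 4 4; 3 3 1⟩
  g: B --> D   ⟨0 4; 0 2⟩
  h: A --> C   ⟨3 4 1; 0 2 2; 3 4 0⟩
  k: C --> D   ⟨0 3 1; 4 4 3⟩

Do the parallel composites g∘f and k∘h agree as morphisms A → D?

Answer: DOES NOT COMMUTE

Derivation:
Path 1 = f;g:
  e0=[1,0,0] f-->[3,3] g-->[2,1]
  e1=[0,1,0] f-->[4,3] g-->[2,1]
  e2=[0,0,1] f-->[4,1] g-->[4,2]
  ⟦path⟧₁ = ⟨2 2 4; 1 1 2⟩
Path 2 = h;k:
  e0=[1,0,0] h-->[3,0,3] k-->[3,1]
  e1=[0,1,0] h-->[4,2,4] k-->[0,1]
  e2=[0,0,1] h-->[1,2,0] k-->[1,2]
  ⟦path⟧₂ = ⟨3 0 1; 1 1 2⟩
Equal? NO — does not commute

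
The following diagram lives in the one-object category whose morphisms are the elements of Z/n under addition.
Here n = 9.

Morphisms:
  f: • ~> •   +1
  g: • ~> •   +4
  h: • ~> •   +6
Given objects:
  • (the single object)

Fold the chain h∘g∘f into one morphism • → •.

Answer: +2

Trace:
  0 +1≡1 +4≡5 +6≡2  (mod 9)
result: +2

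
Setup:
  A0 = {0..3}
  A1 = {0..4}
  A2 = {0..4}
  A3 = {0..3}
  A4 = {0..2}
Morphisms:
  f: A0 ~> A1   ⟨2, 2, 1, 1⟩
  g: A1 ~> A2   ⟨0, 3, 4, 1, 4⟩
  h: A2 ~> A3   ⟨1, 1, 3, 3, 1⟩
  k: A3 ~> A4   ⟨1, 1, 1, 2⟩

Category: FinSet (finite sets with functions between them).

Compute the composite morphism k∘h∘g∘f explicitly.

  0 f~>2 g~>4 h~>1 k~>1
  1 f~>2 g~>4 h~>1 k~>1
  2 f~>1 g~>3 h~>3 k~>2
  3 f~>1 g~>3 h~>3 k~>2
composite: ⟨1, 1, 2, 2⟩

Answer: ⟨1, 1, 2, 2⟩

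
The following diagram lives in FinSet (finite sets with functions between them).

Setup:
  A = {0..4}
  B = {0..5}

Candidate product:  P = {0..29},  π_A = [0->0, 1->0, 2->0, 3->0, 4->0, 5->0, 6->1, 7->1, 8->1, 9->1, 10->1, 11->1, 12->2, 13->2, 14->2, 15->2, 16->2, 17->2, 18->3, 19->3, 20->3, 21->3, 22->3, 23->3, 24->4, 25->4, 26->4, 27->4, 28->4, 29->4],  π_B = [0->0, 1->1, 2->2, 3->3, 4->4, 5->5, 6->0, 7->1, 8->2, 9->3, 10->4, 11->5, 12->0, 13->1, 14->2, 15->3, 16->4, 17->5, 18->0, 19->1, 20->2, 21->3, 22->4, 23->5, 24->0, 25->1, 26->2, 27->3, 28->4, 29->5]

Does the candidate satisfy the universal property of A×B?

Answer: VALID PRODUCT

Derivation:
|A|·|B| = 5·6 = 30;  |P| = 30
Check the pairing map k ↦ (π_A(k), π_B(k)):
  0 -> (0,0)
  1 -> (0,1)
  2 -> (0,2)
  3 -> (0,3)
  4 -> (0,4)
  5 -> (0,5)
  6 -> (1,0)
  7 -> (1,1)
  8 -> (1,2)
  9 -> (1,3)
  10 -> (1,4)
  11 -> (1,5)
  12 -> (2,0)
  13 -> (2,1)
  14 -> (2,2)
  15 -> (2,3)
  16 -> (2,4)
  17 -> (2,5)
  18 -> (3,0)
  19 -> (3,1)
  20 -> (3,2)
  21 -> (3,3)
  22 -> (3,4)
  23 -> (3,5)
  24 -> (4,0)
  25 -> (4,1)
  26 -> (4,2)
  27 -> (4,3)
  28 -> (4,4)
  29 -> (4,5)
distinct pairs in image: 30 / 30 needed
  → bijection onto A×B; projections well-typed.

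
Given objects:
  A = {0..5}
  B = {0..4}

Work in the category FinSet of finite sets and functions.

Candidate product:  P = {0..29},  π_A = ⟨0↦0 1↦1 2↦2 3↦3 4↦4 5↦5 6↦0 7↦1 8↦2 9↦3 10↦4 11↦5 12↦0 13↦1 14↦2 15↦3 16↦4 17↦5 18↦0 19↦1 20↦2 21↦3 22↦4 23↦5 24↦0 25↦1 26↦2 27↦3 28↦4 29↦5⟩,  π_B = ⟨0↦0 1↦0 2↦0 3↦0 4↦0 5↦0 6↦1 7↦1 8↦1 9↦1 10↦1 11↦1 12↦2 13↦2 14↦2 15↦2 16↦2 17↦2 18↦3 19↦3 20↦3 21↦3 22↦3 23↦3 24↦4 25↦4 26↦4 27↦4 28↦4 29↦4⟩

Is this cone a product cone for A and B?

|A|·|B| = 6·5 = 30;  |P| = 30
Check the pairing map k ↦ (π_A(k), π_B(k)):
  0 ↦ (0,0)
  1 ↦ (1,0)
  2 ↦ (2,0)
  3 ↦ (3,0)
  4 ↦ (4,0)
  5 ↦ (5,0)
  6 ↦ (0,1)
  7 ↦ (1,1)
  8 ↦ (2,1)
  9 ↦ (3,1)
  10 ↦ (4,1)
  11 ↦ (5,1)
  12 ↦ (0,2)
  13 ↦ (1,2)
  14 ↦ (2,2)
  15 ↦ (3,2)
  16 ↦ (4,2)
  17 ↦ (5,2)
  18 ↦ (0,3)
  19 ↦ (1,3)
  20 ↦ (2,3)
  21 ↦ (3,3)
  22 ↦ (4,3)
  23 ↦ (5,3)
  24 ↦ (0,4)
  25 ↦ (1,4)
  26 ↦ (2,4)
  27 ↦ (3,4)
  28 ↦ (4,4)
  29 ↦ (5,4)
distinct pairs in image: 30 / 30 needed
  → bijection onto A×B; projections well-typed.

Answer: VALID PRODUCT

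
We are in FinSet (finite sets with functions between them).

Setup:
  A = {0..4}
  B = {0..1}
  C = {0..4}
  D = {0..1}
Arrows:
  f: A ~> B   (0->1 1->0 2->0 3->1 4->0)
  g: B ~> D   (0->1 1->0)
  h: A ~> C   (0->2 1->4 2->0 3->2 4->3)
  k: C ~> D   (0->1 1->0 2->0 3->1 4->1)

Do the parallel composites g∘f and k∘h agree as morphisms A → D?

Answer: COMMUTES

Work:
Path 1 = f;g:
  0 f~>1 g~>0
  1 f~>0 g~>1
  2 f~>0 g~>1
  3 f~>1 g~>0
  4 f~>0 g~>1
  ⟦path⟧₁ = (0->0 1->1 2->1 3->0 4->1)
Path 2 = h;k:
  0 h~>2 k~>0
  1 h~>4 k~>1
  2 h~>0 k~>1
  3 h~>2 k~>0
  4 h~>3 k~>1
  ⟦path⟧₂ = (0->0 1->1 2->1 3->0 4->1)
Equal? equal; square commutes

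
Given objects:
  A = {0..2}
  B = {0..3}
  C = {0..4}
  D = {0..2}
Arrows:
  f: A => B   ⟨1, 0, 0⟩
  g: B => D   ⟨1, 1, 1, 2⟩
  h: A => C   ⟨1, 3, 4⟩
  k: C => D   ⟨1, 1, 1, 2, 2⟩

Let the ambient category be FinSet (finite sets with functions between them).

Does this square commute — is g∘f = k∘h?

Along f;g (path 1):
  0 f=>1 g=>1
  1 f=>0 g=>1
  2 f=>0 g=>1
  ⟦path⟧₁ = ⟨1, 1, 1⟩
Along h;k (path 2):
  0 h=>1 k=>1
  1 h=>3 k=>2
  2 h=>4 k=>2
  ⟦path⟧₂ = ⟨1, 2, 2⟩
Equal? NO — does not commute

Answer: DOES NOT COMMUTE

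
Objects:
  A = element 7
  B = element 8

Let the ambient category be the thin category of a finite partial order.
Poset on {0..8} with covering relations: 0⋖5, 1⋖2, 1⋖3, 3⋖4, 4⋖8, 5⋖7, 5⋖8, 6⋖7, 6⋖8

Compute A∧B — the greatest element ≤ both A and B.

{x : x⊑A ∧ x⊑B} = {0,5,6}  (A=7, B=8)
  maximal lower bounds 5 and 6 are incomparable: neither 5⊑6 nor 6⊑5
→ no greatest lower bound exists

Answer: NO MEET EXISTS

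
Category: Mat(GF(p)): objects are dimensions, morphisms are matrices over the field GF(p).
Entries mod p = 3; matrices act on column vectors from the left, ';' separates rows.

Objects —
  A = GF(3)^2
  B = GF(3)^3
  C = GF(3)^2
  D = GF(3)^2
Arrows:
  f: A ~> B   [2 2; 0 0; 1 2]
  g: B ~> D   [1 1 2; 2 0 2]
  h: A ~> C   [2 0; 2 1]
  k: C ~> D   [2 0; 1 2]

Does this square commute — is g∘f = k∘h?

Answer: COMMUTES

Derivation:
1) trace f;g:
  e0=[1,0] f~>[2,0,1] g~>[1,0]
  e1=[0,1] f~>[2,0,2] g~>[0,2]
  ⟦path⟧₁ = [1 0; 0 2]
2) trace h;k:
  e0=[1,0] h~>[2,2] k~>[1,0]
  e1=[0,1] h~>[0,1] k~>[0,2]
  ⟦path⟧₂ = [1 0; 0 2]
Equal? YES — commutes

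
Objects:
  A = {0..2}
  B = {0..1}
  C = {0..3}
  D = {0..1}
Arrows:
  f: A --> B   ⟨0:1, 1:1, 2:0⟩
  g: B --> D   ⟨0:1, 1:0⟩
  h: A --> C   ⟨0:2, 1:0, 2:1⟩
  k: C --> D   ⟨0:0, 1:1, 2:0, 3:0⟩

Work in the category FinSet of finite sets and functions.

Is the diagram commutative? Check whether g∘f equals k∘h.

Answer: COMMUTES

Derivation:
Along f;g (path 1):
  0 f-->1 g-->0
  1 f-->1 g-->0
  2 f-->0 g-->1
  composite₁ = ⟨0:0, 1:0, 2:1⟩
Along h;k (path 2):
  0 h-->2 k-->0
  1 h-->0 k-->0
  2 h-->1 k-->1
  composite₂ = ⟨0:0, 1:0, 2:1⟩
Equal? same morphism ✓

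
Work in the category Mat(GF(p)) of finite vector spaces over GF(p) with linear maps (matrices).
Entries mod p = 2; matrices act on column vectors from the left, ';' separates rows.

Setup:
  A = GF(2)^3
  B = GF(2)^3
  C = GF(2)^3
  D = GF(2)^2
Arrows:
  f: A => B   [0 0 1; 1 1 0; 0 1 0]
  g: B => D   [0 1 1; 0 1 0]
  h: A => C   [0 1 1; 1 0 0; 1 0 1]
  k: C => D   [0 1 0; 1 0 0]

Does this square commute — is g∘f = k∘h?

Path 1 = f;g:
  e0=[1,0,0] f=>[0,1,0] g=>[1,1]
  e1=[0,1,0] f=>[0,1,1] g=>[0,1]
  e2=[0,0,1] f=>[1,0,0] g=>[0,0]
  composite₁ = [1 0 0; 1 1 0]
Path 2 = h;k:
  e0=[1,0,0] h=>[0,1,1] k=>[1,0]
  e1=[0,1,0] h=>[1,0,0] k=>[0,1]
  e2=[0,0,1] h=>[1,0,1] k=>[0,1]
  composite₂ = [1 0 0; 0 1 1]
Equal? differ; not commutative

Answer: DOES NOT COMMUTE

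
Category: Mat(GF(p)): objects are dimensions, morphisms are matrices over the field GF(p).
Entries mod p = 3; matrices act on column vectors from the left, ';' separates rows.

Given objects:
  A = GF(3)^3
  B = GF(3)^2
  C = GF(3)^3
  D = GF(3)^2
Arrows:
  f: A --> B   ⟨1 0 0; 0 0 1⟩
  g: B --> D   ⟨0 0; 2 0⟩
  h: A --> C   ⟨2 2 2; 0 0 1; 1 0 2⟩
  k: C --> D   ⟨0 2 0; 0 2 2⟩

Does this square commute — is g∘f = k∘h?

1) trace f;g:
  e0=[1,0,0] f-->[1,0] g-->[0,2]
  e1=[0,1,0] f-->[0,0] g-->[0,0]
  e2=[0,0,1] f-->[0,1] g-->[0,0]
  ⟦path⟧₁ = ⟨0 0 0; 2 0 0⟩
2) trace h;k:
  e0=[1,0,0] h-->[2,0,1] k-->[0,2]
  e1=[0,1,0] h-->[2,0,0] k-->[0,0]
  e2=[0,0,1] h-->[2,1,2] k-->[2,0]
  ⟦path⟧₂ = ⟨0 0 2; 2 0 0⟩
Equal? distinct morphisms ✗

Answer: DOES NOT COMMUTE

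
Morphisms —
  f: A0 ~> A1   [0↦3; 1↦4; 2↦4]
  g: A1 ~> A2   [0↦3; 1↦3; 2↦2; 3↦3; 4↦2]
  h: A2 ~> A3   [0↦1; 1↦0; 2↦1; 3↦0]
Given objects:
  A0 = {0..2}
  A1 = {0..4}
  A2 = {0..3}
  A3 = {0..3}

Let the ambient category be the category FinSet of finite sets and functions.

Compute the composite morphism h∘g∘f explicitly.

Answer: [0↦0; 1↦1; 2↦1]

Trace:
  0 f~>3 g~>3 h~>0
  1 f~>4 g~>2 h~>1
  2 f~>4 g~>2 h~>1
result: [0↦0; 1↦1; 2↦1]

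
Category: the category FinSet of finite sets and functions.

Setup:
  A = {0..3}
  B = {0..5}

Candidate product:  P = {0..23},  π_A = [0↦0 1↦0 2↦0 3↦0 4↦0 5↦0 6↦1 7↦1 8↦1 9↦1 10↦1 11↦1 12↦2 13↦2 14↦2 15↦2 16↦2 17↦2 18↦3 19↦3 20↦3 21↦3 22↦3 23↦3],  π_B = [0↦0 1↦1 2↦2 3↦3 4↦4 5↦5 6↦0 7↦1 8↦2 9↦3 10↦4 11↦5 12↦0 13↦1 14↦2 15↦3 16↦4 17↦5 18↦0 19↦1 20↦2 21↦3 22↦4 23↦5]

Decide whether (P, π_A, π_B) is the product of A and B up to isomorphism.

|A|·|B| = 4·6 = 24;  |P| = 24
Check the pairing map k ↦ (π_A(k), π_B(k)):
  0 ↦ (0,0)
  1 ↦ (0,1)
  2 ↦ (0,2)
  3 ↦ (0,3)
  4 ↦ (0,4)
  5 ↦ (0,5)
  6 ↦ (1,0)
  7 ↦ (1,1)
  8 ↦ (1,2)
  9 ↦ (1,3)
  10 ↦ (1,4)
  11 ↦ (1,5)
  12 ↦ (2,0)
  13 ↦ (2,1)
  14 ↦ (2,2)
  15 ↦ (2,3)
  16 ↦ (2,4)
  17 ↦ (2,5)
  18 ↦ (3,0)
  19 ↦ (3,1)
  20 ↦ (3,2)
  21 ↦ (3,3)
  22 ↦ (3,4)
  23 ↦ (3,5)
distinct pairs in image: 24 / 24 needed
  → bijection onto A×B; projections well-typed.

Answer: VALID PRODUCT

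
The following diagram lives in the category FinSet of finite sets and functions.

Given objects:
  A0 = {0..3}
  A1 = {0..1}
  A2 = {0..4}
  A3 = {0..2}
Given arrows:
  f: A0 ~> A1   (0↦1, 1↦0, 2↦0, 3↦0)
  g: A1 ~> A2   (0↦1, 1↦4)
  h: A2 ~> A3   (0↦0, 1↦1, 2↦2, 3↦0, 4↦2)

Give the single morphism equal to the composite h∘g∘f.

Answer: (0↦2, 1↦1, 2↦1, 3↦1)

Derivation:
  0 f~>1 g~>4 h~>2
  1 f~>0 g~>1 h~>1
  2 f~>0 g~>1 h~>1
  3 f~>0 g~>1 h~>1
⟦path⟧: (0↦2, 1↦1, 2↦1, 3↦1)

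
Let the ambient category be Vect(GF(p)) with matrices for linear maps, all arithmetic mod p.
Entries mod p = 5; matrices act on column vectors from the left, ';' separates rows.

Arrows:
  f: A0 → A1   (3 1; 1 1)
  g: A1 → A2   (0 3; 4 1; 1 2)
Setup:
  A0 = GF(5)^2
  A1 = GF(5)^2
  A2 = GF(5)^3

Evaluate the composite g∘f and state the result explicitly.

Answer: (3 3; 3 0; 0 3)

Trace:
  e0=⟨1,0⟩ f→⟨3,1⟩ g→⟨3,3,0⟩
  e1=⟨0,1⟩ f→⟨1,1⟩ g→⟨3,0,3⟩
⟦path⟧: (3 3; 3 0; 0 3)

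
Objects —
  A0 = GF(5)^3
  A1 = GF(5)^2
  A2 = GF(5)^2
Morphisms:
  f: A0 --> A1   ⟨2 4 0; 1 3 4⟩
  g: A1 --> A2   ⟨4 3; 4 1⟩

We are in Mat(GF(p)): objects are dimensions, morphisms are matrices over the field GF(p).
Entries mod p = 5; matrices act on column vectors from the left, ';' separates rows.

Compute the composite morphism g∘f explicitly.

  e0=(1,0,0) f-->(2,1) g-->(1,4)
  e1=(0,1,0) f-->(4,3) g-->(0,4)
  e2=(0,0,1) f-->(0,4) g-->(2,4)
result: ⟨1 0 2; 4 4 4⟩

Answer: ⟨1 0 2; 4 4 4⟩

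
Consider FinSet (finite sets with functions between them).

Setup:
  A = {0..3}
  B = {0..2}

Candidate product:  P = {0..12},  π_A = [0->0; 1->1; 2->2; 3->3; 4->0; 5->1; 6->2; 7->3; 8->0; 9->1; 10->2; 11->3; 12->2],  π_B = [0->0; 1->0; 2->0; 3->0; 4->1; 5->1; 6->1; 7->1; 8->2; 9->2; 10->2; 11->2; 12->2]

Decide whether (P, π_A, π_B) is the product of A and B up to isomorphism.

Answer: NOT A VALID PRODUCT — |P|=13 ≠ |A|·|B|=12

Trace:
|A|·|B| = 4·3 = 12;  |P| = 13
  → cardinalities differ; no bijection possible.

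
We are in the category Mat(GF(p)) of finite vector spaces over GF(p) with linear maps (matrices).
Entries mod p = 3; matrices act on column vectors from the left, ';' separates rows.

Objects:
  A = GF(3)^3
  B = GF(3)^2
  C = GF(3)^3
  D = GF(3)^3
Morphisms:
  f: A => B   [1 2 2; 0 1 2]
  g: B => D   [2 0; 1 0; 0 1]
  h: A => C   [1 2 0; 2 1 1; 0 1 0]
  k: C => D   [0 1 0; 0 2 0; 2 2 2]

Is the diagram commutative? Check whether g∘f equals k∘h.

1) trace f;g:
  e0=(1,0,0) f=>(1,0) g=>(2,1,0)
  e1=(0,1,0) f=>(2,1) g=>(1,2,1)
  e2=(0,0,1) f=>(2,2) g=>(1,2,2)
  result₁ = [2 1 1; 1 2 2; 0 1 2]
2) trace h;k:
  e0=(1,0,0) h=>(1,2,0) k=>(2,1,0)
  e1=(0,1,0) h=>(2,1,1) k=>(1,2,2)
  e2=(0,0,1) h=>(0,1,0) k=>(1,2,2)
  result₂ = [2 1 1; 1 2 2; 0 2 2]
Equal? differ; not commutative

Answer: DOES NOT COMMUTE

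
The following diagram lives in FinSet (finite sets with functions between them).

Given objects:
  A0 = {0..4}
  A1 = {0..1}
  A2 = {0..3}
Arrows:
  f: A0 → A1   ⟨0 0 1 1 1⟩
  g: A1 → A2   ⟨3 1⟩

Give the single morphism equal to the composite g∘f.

  0 f→0 g→3
  1 f→0 g→3
  2 f→1 g→1
  3 f→1 g→1
  4 f→1 g→1
result: ⟨3 3 1 1 1⟩

Answer: ⟨3 3 1 1 1⟩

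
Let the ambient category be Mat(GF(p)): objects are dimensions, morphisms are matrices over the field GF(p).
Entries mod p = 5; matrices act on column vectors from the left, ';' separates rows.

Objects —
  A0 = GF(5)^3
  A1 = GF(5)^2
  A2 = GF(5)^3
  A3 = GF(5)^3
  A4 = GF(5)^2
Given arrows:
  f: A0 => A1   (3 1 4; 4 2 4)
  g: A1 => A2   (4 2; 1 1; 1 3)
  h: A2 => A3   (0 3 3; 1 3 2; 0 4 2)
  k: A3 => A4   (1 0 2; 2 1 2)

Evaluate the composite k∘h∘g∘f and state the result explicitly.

Answer: (2 2 0; 4 3 2)

Derivation:
  e0=(1,0,0) f=>(3,4) g=>(0,2,0) h=>(1,1,3) k=>(2,4)
  e1=(0,1,0) f=>(1,2) g=>(3,3,2) h=>(0,1,1) k=>(2,3)
  e2=(0,0,1) f=>(4,4) g=>(4,3,1) h=>(2,0,4) k=>(0,2)
⟦path⟧: (2 2 0; 4 3 2)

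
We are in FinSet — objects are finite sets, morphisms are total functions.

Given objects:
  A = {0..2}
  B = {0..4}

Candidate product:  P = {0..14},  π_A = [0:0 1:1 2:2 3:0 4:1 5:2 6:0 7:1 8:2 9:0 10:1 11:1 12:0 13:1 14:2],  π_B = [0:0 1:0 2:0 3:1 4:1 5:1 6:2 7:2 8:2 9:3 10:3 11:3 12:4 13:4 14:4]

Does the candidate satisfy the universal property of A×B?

|A|·|B| = 3·5 = 15;  |P| = 15
Check the pairing map k ↦ (π_A(k), π_B(k)):
  0 : (0,0)
  1 : (1,0)
  2 : (2,0)
  3 : (0,1)
  4 : (1,1)
  5 : (2,1)
  6 : (0,2)
  7 : (1,2)
  8 : (2,2)
  9 : (0,3)
  10 : (1,3)
  11 : (1,3)  ✗ repeats pair of k=10
  12 : (0,4)
  13 : (1,4)
  14 : (2,4)
distinct pairs in image: 14 / 15 needed
  → (1,3) hit at k=10 and k=11

Answer: NOT A VALID PRODUCT — duplicate pair at indices 10,11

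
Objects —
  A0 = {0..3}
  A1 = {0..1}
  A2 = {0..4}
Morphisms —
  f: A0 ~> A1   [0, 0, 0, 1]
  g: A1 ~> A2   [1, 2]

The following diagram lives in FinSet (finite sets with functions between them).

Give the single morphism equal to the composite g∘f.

  0 f~>0 g~>1
  1 f~>0 g~>1
  2 f~>0 g~>1
  3 f~>1 g~>2
⟦path⟧: [1, 1, 1, 2]

Answer: [1, 1, 1, 2]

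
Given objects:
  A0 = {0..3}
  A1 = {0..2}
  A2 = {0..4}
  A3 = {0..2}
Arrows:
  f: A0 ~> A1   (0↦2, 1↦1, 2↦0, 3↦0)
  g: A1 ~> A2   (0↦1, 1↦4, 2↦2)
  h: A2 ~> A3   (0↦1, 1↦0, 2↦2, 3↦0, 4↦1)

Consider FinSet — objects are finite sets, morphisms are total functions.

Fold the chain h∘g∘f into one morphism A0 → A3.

  0 f~>2 g~>2 h~>2
  1 f~>1 g~>4 h~>1
  2 f~>0 g~>1 h~>0
  3 f~>0 g~>1 h~>0
result: (0↦2, 1↦1, 2↦0, 3↦0)

Answer: (0↦2, 1↦1, 2↦0, 3↦0)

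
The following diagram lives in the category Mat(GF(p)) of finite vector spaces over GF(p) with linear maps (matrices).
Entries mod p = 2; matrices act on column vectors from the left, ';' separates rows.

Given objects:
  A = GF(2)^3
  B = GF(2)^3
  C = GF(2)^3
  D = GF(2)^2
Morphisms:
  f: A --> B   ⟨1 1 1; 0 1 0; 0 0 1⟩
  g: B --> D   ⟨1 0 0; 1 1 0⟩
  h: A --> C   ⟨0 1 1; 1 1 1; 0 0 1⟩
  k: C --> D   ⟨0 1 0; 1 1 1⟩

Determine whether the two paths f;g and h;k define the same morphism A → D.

1) trace f;g:
  e0=(1,0,0) f-->(1,0,0) g-->(1,1)
  e1=(0,1,0) f-->(1,1,0) g-->(1,0)
  e2=(0,0,1) f-->(1,0,1) g-->(1,1)
  composite₁ = ⟨1 1 1; 1 0 1⟩
2) trace h;k:
  e0=(1,0,0) h-->(0,1,0) k-->(1,1)
  e1=(0,1,0) h-->(1,1,0) k-->(1,0)
  e2=(0,0,1) h-->(1,1,1) k-->(1,1)
  composite₂ = ⟨1 1 1; 1 0 1⟩
Equal? equal; square commutes

Answer: COMMUTES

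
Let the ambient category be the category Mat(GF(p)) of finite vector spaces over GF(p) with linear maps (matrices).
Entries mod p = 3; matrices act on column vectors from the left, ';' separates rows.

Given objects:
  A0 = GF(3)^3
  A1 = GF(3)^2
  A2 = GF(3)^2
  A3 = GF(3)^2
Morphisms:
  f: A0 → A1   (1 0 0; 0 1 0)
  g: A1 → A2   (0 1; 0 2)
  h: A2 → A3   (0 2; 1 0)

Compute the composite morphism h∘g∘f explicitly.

  e0=(1,0,0) f→(1,0) g→(0,0) h→(0,0)
  e1=(0,1,0) f→(0,1) g→(1,2) h→(1,1)
  e2=(0,0,1) f→(0,0) g→(0,0) h→(0,0)
result: (0 1 0; 0 1 0)

Answer: (0 1 0; 0 1 0)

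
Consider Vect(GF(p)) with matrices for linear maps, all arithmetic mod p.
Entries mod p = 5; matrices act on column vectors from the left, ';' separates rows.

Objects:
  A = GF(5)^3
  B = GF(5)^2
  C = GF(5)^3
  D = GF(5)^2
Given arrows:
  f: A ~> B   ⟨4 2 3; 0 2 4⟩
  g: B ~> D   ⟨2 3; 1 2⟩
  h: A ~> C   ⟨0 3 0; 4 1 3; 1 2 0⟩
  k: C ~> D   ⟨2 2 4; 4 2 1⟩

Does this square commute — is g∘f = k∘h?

Answer: DOES NOT COMMUTE

Trace:
1) trace f;g:
  e0=(1,0,0) f~>(4,0) g~>(3,4)
  e1=(0,1,0) f~>(2,2) g~>(0,1)
  e2=(0,0,1) f~>(3,4) g~>(3,1)
  ⟦path⟧₁ = ⟨3 0 3; 4 1 1⟩
2) trace h;k:
  e0=(1,0,0) h~>(0,4,1) k~>(2,4)
  e1=(0,1,0) h~>(3,1,2) k~>(1,1)
  e2=(0,0,1) h~>(0,3,0) k~>(1,1)
  ⟦path⟧₂ = ⟨2 1 1; 4 1 1⟩
Equal? differ; not commutative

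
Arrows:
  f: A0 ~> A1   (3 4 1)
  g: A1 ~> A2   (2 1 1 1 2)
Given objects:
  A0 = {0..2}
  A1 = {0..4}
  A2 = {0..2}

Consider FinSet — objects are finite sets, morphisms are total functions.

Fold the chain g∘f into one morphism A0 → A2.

  0 f~>3 g~>1
  1 f~>4 g~>2
  2 f~>1 g~>1
result: (1 2 1)

Answer: (1 2 1)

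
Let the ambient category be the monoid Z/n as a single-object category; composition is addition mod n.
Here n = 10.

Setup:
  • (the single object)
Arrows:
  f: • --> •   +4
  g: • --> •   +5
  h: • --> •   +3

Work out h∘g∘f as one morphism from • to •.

Answer: +2

Work:
  0 +4≡4 +5≡9 +3≡2  (mod 10)
⟦path⟧: +2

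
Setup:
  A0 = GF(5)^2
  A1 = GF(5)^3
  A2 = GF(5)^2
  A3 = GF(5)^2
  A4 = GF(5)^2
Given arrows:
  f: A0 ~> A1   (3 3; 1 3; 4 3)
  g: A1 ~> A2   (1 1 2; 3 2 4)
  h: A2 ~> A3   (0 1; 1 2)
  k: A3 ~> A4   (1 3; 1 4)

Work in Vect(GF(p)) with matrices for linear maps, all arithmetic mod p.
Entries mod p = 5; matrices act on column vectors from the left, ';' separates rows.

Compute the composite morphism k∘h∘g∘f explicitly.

Answer: (0 0; 1 1)

Work:
  e0=[1,0] f~>[3,1,4] g~>[2,2] h~>[2,1] k~>[0,1]
  e1=[0,1] f~>[3,3,3] g~>[2,2] h~>[2,1] k~>[0,1]
⟦path⟧: (0 0; 1 1)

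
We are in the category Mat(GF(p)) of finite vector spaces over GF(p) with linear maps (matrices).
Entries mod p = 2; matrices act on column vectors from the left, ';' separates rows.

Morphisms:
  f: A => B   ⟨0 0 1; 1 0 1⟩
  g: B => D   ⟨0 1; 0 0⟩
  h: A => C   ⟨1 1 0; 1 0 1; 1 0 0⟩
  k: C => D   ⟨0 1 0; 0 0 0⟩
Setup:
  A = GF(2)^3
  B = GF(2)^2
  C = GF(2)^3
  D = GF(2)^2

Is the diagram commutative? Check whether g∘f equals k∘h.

Along f;g (path 1):
  e0=(1,0,0) f=>(0,1) g=>(1,0)
  e1=(0,1,0) f=>(0,0) g=>(0,0)
  e2=(0,0,1) f=>(1,1) g=>(1,0)
  composite₁ = ⟨1 0 1; 0 0 0⟩
Along h;k (path 2):
  e0=(1,0,0) h=>(1,1,1) k=>(1,0)
  e1=(0,1,0) h=>(1,0,0) k=>(0,0)
  e2=(0,0,1) h=>(0,1,0) k=>(1,0)
  composite₂ = ⟨1 0 1; 0 0 0⟩
Equal? equal; square commutes

Answer: COMMUTES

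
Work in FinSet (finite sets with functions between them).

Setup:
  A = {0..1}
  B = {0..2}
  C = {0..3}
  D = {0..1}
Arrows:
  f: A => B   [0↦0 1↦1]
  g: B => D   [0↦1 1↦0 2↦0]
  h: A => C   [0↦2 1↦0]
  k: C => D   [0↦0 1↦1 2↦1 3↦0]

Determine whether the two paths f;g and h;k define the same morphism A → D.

Answer: COMMUTES

Trace:
1) trace f;g:
  0 f=>0 g=>1
  1 f=>1 g=>0
  result₁ = [0↦1 1↦0]
2) trace h;k:
  0 h=>2 k=>1
  1 h=>0 k=>0
  result₂ = [0↦1 1↦0]
Equal? YES — commutes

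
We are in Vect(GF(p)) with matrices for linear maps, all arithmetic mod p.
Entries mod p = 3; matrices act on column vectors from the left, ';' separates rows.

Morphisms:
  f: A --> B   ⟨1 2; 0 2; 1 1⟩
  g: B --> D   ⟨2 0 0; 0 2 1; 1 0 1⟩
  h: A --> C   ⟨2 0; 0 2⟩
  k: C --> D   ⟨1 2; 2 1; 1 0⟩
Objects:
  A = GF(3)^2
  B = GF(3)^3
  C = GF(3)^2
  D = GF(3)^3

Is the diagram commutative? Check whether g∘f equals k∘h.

Answer: COMMUTES

Trace:
Along f;g (path 1):
  e0=⟨1,0⟩ f-->⟨1,0,1⟩ g-->⟨2,1,2⟩
  e1=⟨0,1⟩ f-->⟨2,2,1⟩ g-->⟨1,2,0⟩
  composite₁ = ⟨2 1; 1 2; 2 0⟩
Along h;k (path 2):
  e0=⟨1,0⟩ h-->⟨2,0⟩ k-->⟨2,1,2⟩
  e1=⟨0,1⟩ h-->⟨0,2⟩ k-->⟨1,2,0⟩
  composite₂ = ⟨2 1; 1 2; 2 0⟩
Equal? equal; square commutes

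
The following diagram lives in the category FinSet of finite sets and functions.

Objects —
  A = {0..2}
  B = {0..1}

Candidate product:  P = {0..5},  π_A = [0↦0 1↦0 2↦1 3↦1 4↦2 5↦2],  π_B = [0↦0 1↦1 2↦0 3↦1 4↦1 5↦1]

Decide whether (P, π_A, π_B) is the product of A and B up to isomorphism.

|A|·|B| = 3·2 = 6;  |P| = 6
Check the pairing map k ↦ (π_A(k), π_B(k)):
  0 ↦ (0,0)
  1 ↦ (0,1)
  2 ↦ (1,0)
  3 ↦ (1,1)
  4 ↦ (2,1)
  5 ↦ (2,1)  ✗ repeats pair of k=4
distinct pairs in image: 5 / 6 needed
  → (2,1) hit at k=4 and k=5

Answer: NOT A VALID PRODUCT — duplicate pair at indices 5,4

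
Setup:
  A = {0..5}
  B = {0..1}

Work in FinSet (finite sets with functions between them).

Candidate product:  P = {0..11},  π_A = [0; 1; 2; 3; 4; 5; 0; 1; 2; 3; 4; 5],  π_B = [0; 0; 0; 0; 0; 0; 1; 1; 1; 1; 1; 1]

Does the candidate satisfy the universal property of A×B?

Answer: VALID PRODUCT

Derivation:
|A|·|B| = 6·2 = 12;  |P| = 12
Check the pairing map k ↦ (π_A(k), π_B(k)):
  0 -> (0,0)
  1 -> (1,0)
  2 -> (2,0)
  3 -> (3,0)
  4 -> (4,0)
  5 -> (5,0)
  6 -> (0,1)
  7 -> (1,1)
  8 -> (2,1)
  9 -> (3,1)
  10 -> (4,1)
  11 -> (5,1)
distinct pairs in image: 12 / 12 needed
  → bijection onto A×B; projections well-typed.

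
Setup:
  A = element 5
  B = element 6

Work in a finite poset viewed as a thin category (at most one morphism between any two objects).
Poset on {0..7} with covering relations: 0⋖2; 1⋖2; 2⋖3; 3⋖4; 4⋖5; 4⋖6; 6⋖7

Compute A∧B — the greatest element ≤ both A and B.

{x : x⊑A ∧ x⊑B} = {0,1,2,3,4}  (A=5, B=6)
  0 ⊑ 4
  1 ⊑ 4
  2 ⊑ 4
  3 ⊑ 4
  4 ⊑ 4
glb = 4

Answer: A∧B = 4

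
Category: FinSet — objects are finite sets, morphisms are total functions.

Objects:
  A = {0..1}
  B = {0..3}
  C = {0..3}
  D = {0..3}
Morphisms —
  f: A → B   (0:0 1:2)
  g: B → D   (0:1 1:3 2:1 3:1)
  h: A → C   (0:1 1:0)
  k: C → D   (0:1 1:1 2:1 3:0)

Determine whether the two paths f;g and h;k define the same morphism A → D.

Answer: COMMUTES

Derivation:
Path 1 = f;g:
  0 f→0 g→1
  1 f→2 g→1
  result₁ = (0:1 1:1)
Path 2 = h;k:
  0 h→1 k→1
  1 h→0 k→1
  result₂ = (0:1 1:1)
Equal? YES — commutes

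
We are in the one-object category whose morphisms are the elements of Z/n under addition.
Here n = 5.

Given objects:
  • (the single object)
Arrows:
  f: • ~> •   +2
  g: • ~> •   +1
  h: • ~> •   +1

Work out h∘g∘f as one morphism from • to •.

Answer: +4

Trace:
  0 +2≡2 +1≡3 +1≡4  (mod 5)
⟦path⟧: +4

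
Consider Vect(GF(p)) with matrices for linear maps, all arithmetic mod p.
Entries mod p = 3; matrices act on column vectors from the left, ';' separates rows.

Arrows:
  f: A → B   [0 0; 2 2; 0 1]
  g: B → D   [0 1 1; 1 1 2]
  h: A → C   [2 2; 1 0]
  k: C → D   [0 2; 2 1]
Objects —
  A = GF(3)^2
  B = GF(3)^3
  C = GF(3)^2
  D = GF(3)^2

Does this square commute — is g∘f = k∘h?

Answer: COMMUTES

Derivation:
Along f;g (path 1):
  e0=⟨1,0⟩ f→⟨0,2,0⟩ g→⟨2,2⟩
  e1=⟨0,1⟩ f→⟨0,2,1⟩ g→⟨0,1⟩
  composite₁ = [2 0; 2 1]
Along h;k (path 2):
  e0=⟨1,0⟩ h→⟨2,1⟩ k→⟨2,2⟩
  e1=⟨0,1⟩ h→⟨2,0⟩ k→⟨0,1⟩
  composite₂ = [2 0; 2 1]
Equal? same morphism ✓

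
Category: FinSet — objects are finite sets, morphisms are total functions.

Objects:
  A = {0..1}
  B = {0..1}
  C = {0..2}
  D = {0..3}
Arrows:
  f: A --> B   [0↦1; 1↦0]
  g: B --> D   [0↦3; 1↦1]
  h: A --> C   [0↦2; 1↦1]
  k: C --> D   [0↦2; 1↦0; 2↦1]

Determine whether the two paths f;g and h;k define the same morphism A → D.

Answer: DOES NOT COMMUTE

Derivation:
Along f;g (path 1):
  0 f-->1 g-->1
  1 f-->0 g-->3
  ⟦path⟧₁ = [0↦1; 1↦3]
Along h;k (path 2):
  0 h-->2 k-->1
  1 h-->1 k-->0
  ⟦path⟧₂ = [0↦1; 1↦0]
Equal? distinct morphisms ✗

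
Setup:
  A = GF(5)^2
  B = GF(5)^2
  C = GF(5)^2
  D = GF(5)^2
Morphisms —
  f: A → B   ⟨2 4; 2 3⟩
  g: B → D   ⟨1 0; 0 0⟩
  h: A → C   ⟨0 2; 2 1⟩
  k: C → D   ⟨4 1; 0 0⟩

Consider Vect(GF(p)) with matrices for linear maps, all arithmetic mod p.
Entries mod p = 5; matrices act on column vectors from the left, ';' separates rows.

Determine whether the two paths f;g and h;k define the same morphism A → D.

Answer: COMMUTES

Work:
Along f;g (path 1):
  e0=(1,0) f→(2,2) g→(2,0)
  e1=(0,1) f→(4,3) g→(4,0)
  composite₁ = ⟨2 4; 0 0⟩
Along h;k (path 2):
  e0=(1,0) h→(0,2) k→(2,0)
  e1=(0,1) h→(2,1) k→(4,0)
  composite₂ = ⟨2 4; 0 0⟩
Equal? same morphism ✓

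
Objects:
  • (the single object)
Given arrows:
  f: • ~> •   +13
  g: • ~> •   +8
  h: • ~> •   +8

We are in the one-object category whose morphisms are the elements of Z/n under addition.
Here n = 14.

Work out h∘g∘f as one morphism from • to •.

Answer: +1

Derivation:
  0 +13≡13 +8≡7 +8≡1  (mod 14)
result: +1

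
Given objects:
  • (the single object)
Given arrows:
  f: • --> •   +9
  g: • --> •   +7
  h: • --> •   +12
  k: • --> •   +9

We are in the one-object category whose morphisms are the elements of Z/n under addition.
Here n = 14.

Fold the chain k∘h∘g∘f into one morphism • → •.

  0 +9≡9 +7≡2 +12≡0 +9≡9  (mod 14)
result: +9

Answer: +9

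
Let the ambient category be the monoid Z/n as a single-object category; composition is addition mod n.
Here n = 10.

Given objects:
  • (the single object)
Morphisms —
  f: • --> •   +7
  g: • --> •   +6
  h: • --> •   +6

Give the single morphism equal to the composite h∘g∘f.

  0 +7≡7 +6≡3 +6≡9  (mod 10)
⟦path⟧: +9

Answer: +9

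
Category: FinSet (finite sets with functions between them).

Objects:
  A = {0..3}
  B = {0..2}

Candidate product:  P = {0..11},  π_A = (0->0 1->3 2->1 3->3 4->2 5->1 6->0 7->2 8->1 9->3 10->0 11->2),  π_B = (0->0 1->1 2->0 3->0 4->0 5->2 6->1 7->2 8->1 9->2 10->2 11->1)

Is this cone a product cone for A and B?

Answer: VALID PRODUCT

Trace:
|A|·|B| = 4·3 = 12;  |P| = 12
Check the pairing map k ↦ (π_A(k), π_B(k)):
  0 -> (0,0)
  1 -> (3,1)
  2 -> (1,0)
  3 -> (3,0)
  4 -> (2,0)
  5 -> (1,2)
  6 -> (0,1)
  7 -> (2,2)
  8 -> (1,1)
  9 -> (3,2)
  10 -> (0,2)
  11 -> (2,1)
distinct pairs in image: 12 / 12 needed
  → bijection onto A×B; projections well-typed.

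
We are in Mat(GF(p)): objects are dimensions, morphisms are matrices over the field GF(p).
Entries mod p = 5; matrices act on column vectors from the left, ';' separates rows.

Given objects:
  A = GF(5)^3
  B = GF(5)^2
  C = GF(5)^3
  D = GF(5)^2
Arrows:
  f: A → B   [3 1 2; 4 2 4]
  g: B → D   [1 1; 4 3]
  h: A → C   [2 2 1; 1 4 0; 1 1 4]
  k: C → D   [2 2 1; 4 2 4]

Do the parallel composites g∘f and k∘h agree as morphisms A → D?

Answer: COMMUTES

Trace:
1) trace f;g:
  e0=⟨1,0,0⟩ f→⟨3,4⟩ g→⟨2,4⟩
  e1=⟨0,1,0⟩ f→⟨1,2⟩ g→⟨3,0⟩
  e2=⟨0,0,1⟩ f→⟨2,4⟩ g→⟨1,0⟩
  composite₁ = [2 3 1; 4 0 0]
2) trace h;k:
  e0=⟨1,0,0⟩ h→⟨2,1,1⟩ k→⟨2,4⟩
  e1=⟨0,1,0⟩ h→⟨2,4,1⟩ k→⟨3,0⟩
  e2=⟨0,0,1⟩ h→⟨1,0,4⟩ k→⟨1,0⟩
  composite₂ = [2 3 1; 4 0 0]
Equal? YES — commutes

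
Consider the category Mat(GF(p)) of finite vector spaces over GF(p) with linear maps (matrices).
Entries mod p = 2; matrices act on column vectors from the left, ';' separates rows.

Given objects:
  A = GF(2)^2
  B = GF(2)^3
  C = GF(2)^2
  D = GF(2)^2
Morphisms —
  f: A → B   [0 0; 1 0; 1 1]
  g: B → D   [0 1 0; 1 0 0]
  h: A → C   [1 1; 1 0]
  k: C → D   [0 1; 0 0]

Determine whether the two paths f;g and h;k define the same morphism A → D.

Answer: COMMUTES

Derivation:
Along f;g (path 1):
  e0=(1,0) f→(0,1,1) g→(1,0)
  e1=(0,1) f→(0,0,1) g→(0,0)
  ⟦path⟧₁ = [1 0; 0 0]
Along h;k (path 2):
  e0=(1,0) h→(1,1) k→(1,0)
  e1=(0,1) h→(1,0) k→(0,0)
  ⟦path⟧₂ = [1 0; 0 0]
Equal? same morphism ✓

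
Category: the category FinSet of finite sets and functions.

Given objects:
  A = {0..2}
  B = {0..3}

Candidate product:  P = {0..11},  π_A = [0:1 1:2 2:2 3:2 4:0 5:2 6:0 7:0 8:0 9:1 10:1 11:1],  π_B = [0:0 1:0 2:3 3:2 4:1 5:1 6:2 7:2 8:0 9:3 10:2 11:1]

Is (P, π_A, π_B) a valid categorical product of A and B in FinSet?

|A|·|B| = 3·4 = 12;  |P| = 12
Check the pairing map k ↦ (π_A(k), π_B(k)):
  0 : (1,0)
  1 : (2,0)
  2 : (2,3)
  3 : (2,2)
  4 : (0,1)
  5 : (2,1)
  6 : (0,2)
  7 : (0,2)  ✗ repeats pair of k=6
  8 : (0,0)
  9 : (1,3)
  10 : (1,2)
  11 : (1,1)
distinct pairs in image: 11 / 12 needed
  → (0,2) hit at k=6 and k=7

Answer: NOT A VALID PRODUCT — duplicate pair at indices 6,7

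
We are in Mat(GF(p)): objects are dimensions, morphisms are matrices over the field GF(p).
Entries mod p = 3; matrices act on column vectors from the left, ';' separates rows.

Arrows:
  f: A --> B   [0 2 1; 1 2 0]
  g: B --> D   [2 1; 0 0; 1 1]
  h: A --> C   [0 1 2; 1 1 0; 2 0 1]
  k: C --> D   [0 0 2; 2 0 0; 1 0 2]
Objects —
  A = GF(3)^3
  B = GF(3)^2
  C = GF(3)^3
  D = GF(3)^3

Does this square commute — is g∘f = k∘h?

Answer: DOES NOT COMMUTE

Derivation:
Path 1 = f;g:
  e0=[1,0,0] f-->[0,1] g-->[1,0,1]
  e1=[0,1,0] f-->[2,2] g-->[0,0,1]
  e2=[0,0,1] f-->[1,0] g-->[2,0,1]
  composite₁ = [1 0 2; 0 0 0; 1 1 1]
Path 2 = h;k:
  e0=[1,0,0] h-->[0,1,2] k-->[1,0,1]
  e1=[0,1,0] h-->[1,1,0] k-->[0,2,1]
  e2=[0,0,1] h-->[2,0,1] k-->[2,1,1]
  composite₂ = [1 0 2; 0 2 1; 1 1 1]
Equal? differ; not commutative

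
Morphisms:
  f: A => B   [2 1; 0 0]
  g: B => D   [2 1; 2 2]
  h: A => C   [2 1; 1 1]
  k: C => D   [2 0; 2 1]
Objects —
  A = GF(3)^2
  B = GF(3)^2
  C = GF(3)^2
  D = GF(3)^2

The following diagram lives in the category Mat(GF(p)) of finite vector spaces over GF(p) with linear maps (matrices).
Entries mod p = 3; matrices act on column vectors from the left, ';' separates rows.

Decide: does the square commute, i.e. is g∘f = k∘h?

Answer: DOES NOT COMMUTE

Derivation:
1) trace f;g:
  e0=(1,0) f=>(2,0) g=>(1,1)
  e1=(0,1) f=>(1,0) g=>(2,2)
  composite₁ = [1 2; 1 2]
2) trace h;k:
  e0=(1,0) h=>(2,1) k=>(1,2)
  e1=(0,1) h=>(1,1) k=>(2,0)
  composite₂ = [1 2; 2 0]
Equal? NO — does not commute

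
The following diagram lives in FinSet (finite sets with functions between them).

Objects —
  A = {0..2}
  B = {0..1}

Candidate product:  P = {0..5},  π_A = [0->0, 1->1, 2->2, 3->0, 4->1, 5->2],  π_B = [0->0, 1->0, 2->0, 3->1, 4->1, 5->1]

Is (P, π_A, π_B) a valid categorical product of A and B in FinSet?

|A|·|B| = 3·2 = 6;  |P| = 6
Check the pairing map k ↦ (π_A(k), π_B(k)):
  0 -> (0,0)
  1 -> (1,0)
  2 -> (2,0)
  3 -> (0,1)
  4 -> (1,1)
  5 -> (2,1)
distinct pairs in image: 6 / 6 needed
  → bijection onto A×B; projections well-typed.

Answer: VALID PRODUCT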